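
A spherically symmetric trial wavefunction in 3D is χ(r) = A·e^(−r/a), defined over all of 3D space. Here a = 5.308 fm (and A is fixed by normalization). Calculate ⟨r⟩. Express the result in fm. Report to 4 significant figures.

The expectation value is the |χ|²-weighted average of r: ∫ r|χ|² 4πr² dr.
Evaluating both integrals, ⟨r⟩ = 3·a/2.
Putting a = 5.308 gives 7.9620.

⟨r⟩ ≈ 7.962 fm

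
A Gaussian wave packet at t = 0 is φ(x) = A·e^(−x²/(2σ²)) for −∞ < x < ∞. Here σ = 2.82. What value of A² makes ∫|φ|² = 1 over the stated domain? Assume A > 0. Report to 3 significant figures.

Normalization requires ∫|φ|² dx = 1, integrated from −∞ to ∞.
Differentiating ∫e^(−αx²) dx = √(π/α) under α to get the higher moments, ∫|φ|² dx = A²·(√(π)·σ).
Plugging in σ = 2.82 yields A = 0.4473.

A^2 ≈ 0.200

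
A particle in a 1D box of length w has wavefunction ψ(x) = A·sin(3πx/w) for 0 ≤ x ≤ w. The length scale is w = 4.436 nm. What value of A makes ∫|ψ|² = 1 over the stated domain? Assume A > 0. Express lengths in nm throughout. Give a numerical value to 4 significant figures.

A ≈ 0.6715 nm^(-1/2)

Normalization requires ∫|ψ|² dx = 1, integrated from 0 to w.
Using sin²θ = (1 − cos 2θ)/2, ∫|ψ|² dx = A²·(w/2).
Substituting w = 4.436 gives A² = 0.45086, so A = 0.67146.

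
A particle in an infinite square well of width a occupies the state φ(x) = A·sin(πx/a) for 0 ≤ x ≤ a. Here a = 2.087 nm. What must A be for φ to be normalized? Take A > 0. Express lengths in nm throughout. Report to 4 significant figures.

Require ∫ |φ|² dx = 1 over the whole domain.
With ∫₀^a sin²(nπx/a) dx = a/2, ∫|φ|² dx = A²·(a/2).
Setting this equal to 1 gives A² = 1/(a/2).
Substituting a = 2.087 gives A² = 0.95831, so A = 0.97893.

A ≈ 0.9789 nm^(-1/2)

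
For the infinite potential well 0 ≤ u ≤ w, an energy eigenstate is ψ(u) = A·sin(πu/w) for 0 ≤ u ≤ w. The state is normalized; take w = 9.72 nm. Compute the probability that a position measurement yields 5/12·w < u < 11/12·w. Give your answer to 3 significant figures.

P ≈ 0.659

|ψ|² is the probability density, so P = ∫_{5/12·w}^{11/12·w} |ψ|² du.
Since A² = 1/(w/2), this is the region integral divided by the full normalization integral.
Let t = u/w; then A² and the length scale cancel, so P = ∫_{5/12}^{11/12} sin(π·t)^2 dt ÷ ∫_{0}^{1} sin(π·t)^2 dt.
Using ∫ sin(π·t)^2 dt = t/2 - sin(2·π·t)/(4·π), the numerator is 1/(4·π) + 1/4 and the denominator is 1/2.
The result is P = (1 + π)/(2·π).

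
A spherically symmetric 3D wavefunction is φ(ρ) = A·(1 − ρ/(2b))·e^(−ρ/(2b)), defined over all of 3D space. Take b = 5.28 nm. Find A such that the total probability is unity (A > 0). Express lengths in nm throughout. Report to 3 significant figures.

The normalization condition is ∫|φ|² 4πρ² dρ = 1 from 0 to ∞.
(Spherical symmetry: dV = 4πρ² dρ.)
Carrying out the integral gives A² · 8·π·b^3.
Setting this equal to 1 gives A² = 1/(8·π·b^3).
With b = 5.28: A² = 0.0002703 and A = 0.01644.

A ≈ 0.0164 nm^(-3/2)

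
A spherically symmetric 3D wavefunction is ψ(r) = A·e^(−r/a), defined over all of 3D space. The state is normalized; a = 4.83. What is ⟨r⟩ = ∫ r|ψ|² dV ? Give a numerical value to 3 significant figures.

By definition ⟨r⟩ = ∫ r |ψ(r)|² 4πr² dr.
Using ∫₀^∞ rⁿ e^(−αr) dr = n!/αⁿ⁺¹, since the A² factors cancel between numerator and denominator, ⟨r⟩ = 3·a/2.
With a = 4.83, ⟨r⟩ = 7.245.

⟨r⟩ ≈ 7.25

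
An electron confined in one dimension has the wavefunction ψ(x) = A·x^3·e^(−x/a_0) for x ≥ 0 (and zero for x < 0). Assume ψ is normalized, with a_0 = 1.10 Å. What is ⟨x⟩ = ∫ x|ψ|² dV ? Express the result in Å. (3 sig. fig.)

⟨x⟩ ≈ 3.85 Å

The expectation value is the |ψ|²-weighted average of x: ∫ x|ψ|² dx.
With ∫₀^∞ x^7 e^(−αx) dx = 7!/α^8, since the A² factors cancel between numerator and denominator, ⟨x⟩ = 7·a_0/2.
Putting a_0 = 1.10 gives 3.850.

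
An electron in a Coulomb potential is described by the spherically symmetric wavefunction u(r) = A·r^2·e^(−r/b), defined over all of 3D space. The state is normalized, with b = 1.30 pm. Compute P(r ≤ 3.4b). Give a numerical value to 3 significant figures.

P ≈ 0.520

Integrate the radial probability density 4πr²|u|² over r ≤ 3.4b.
Normalization gives A² = 1/(45·π·b^7/2).
Let t = r/b; then A², 4π and the length scale all cancel, so P = ∫_{0}^{3.4} t^6·e^(-2·t) dt ÷ ∫_{0}^{∞} t^6·e^(-2·t) dt.
With ∫ t^6·e^(-2·t) dt = -(4·t^6 + 12·t^5 + 30·t^4 + 60·t^3 + 90·t^2 + 90·t + 45)·e^(-2·t)/8 + C, the region integral is ≈ 2.9255 and the full one is 45/8.
The region integral divided by the full integral gives P = 0.5201.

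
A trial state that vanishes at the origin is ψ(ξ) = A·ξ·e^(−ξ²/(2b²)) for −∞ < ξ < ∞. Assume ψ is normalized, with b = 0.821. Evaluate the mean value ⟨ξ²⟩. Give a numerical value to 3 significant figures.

⟨ξ^2⟩ ≈ 1.01

The expectation value is the |ψ|²-weighted average of ξ^2: ∫ ξ^2|ψ|² dξ.
The ratio of the moment integral to the normalization integral gives ⟨ξ²⟩ = 3·b^2/2.
Putting b = 0.821 gives 1.011.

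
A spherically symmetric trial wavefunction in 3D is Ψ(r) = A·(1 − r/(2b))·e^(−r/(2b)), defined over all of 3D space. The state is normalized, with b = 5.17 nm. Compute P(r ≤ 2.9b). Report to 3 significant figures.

With dV = 4πr²dr, the probability is ∫|Ψ|² dV over r ≤ 2.9b.
The full normalization integral is A²·[8·π·b^3] = 1, fixing A².
Substituting u = r/b, A², 4π and the length scale all cancel in the ratio: P = ∫_{0}^{2.9} u^2·(1 - u/2)^2·e^(-u) du / ∫_{0}^{∞} u^2·(1 - u/2)^2·e^(-u) du.
Using ∫ u^2·(1 - u/2)^2·e^(-u) du = -(u^4/4 + u^2 + 2·u + 2)·e^(-u), the numerator is ≈ 0.13515 and the denominator is 2.
This evaluates to P = 0.06758.

P ≈ 0.0676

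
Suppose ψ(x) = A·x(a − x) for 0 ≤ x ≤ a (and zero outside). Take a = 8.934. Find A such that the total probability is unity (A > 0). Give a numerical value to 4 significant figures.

Normalization requires ∫|ψ|² dx = 1, integrated from 0 to a.
Expanding the polynomial and integrating term by term, with ψ = A·x(a − x), the integral evaluates to A²·[a^5/30].
Setting this equal to 1 gives A² = 1/(a^5/30).
With a = 8.934: A² = 0.00052710 and A = 0.022959.

A ≈ 0.02296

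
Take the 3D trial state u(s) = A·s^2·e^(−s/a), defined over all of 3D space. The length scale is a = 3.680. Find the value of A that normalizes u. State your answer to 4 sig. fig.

A ≈ 0.001244

Normalization requires ∫|u|² 4πs² ds = 1, integrated from 0 to ∞.
The angular integral contributes 4π, leaving ∫₀^∞ s²|u|² ds.
Using ∫₀^∞ sⁿ e^(−αs) ds = n!/αⁿ⁺¹, ∫|u|² 4πs² ds = A²·(45·π·a^7/2).
Hence A² = 1/[45·π·a^7/2].
Plugging in a = 3.680 yields A = 0.0012441.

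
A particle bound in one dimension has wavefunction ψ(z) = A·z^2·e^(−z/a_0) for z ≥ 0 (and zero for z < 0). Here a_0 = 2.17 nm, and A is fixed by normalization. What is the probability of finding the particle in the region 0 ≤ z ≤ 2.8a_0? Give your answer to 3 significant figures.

The probability is P = ∫ |ψ|² dz over [0, 2.8a_0].
Since A² = 1/(3·a_0^5/4), this is the region integral divided by the full normalization integral.
In terms of u = z/a_0 (A² and the length scale cancel between numerator and denominator), P = [∫_{0}^{2.8} u^4·e^(-2·u) du] / [∫_{0}^{∞} u^4·e^(-2·u) du].
Using ∫ u^4·e^(-2·u) du = -(u^4/2 + u^3 + 3·u^2/2 + 3·u/2 + 3/4)·e^(-2·u), the numerator is ≈ 0.49339 and the denominator is 3/4.
Evaluating gives P = 0.6578.

P ≈ 0.658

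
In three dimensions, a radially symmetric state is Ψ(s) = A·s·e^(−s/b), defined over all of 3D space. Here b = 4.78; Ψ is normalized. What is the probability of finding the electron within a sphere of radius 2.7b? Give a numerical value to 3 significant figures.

P = ∫ |Ψ|² 4πs² ds over s ≤ 2.7b.
Normalization gives A² = 1/(3·π·b^5).
In terms of u = s/b (A², 4π and the length scale all cancel between numerator and denominator), P = [∫_{0}^{2.7} u^4·e^(-2·u) du] / [∫_{0}^{∞} u^4·e^(-2·u) du].
Using ∫ u^4·e^(-2·u) du = -(u^4/2 + u^3 + 3·u^2/2 + 3·u/2 + 3/4)·e^(-2·u), the numerator is ≈ 0.47002 and the denominator is 3/4.
Taking the ratio yields P = 0.6267.

P ≈ 0.627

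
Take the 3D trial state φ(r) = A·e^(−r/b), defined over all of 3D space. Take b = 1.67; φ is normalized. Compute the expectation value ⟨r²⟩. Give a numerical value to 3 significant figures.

⟨r^2⟩ ≈ 8.37

⟨r²⟩ = ∫ r^2 |φ|² 4πr² dr over the full domain.
The ratio of the moment integral to the normalization integral gives ⟨r²⟩ = 3·b^2.
With b = 1.67, ⟨r^2⟩ = 8.367.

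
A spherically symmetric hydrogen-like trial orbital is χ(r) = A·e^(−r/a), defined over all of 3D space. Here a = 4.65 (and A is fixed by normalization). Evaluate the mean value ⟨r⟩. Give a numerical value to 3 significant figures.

⟨r⟩ = ∫ r |χ|² 4πr² dr over the full domain.
Since the A² factors cancel between numerator and denominator, ⟨r⟩ = 3·a/2.
Putting a = 4.65 gives 6.975.

⟨r⟩ ≈ 6.98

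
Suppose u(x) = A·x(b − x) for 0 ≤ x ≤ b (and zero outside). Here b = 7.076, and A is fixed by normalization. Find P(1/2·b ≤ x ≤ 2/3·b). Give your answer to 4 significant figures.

P ≈ 0.2901

P = ∫_{1/2·b}^{2/3·b} |u(x)|² dx.
Since A² = 1/(b^5/30), this is the region integral divided by the full normalization integral.
Substituting t = x/b, A² and the length scale cancel in the ratio: P = ∫_{1/2}^{2/3} t^2·(1 - t)^2 dt / ∫_{0}^{1} t^2·(1 - t)^2 dt.
With ∫ t^2·(1 - t)^2 dt = t^3·(6·t^2 - 15·t + 10)/30 + C, the region integral is 47/4860 and the full one is 1/30.
Evaluating gives P = 47/162.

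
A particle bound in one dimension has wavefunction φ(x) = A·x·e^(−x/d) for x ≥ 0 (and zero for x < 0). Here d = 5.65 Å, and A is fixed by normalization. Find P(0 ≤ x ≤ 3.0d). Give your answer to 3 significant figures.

|φ|² is the probability density, so P = ∫_{0}^{3.0d} |φ|² dx.
Since A² = 1/(d^3/4), this is the region integral divided by the full normalization integral.
Substituting u = x/d, A² and the length scale cancel in the ratio: P = ∫_{0}^{3.0} u^2·e^(-2·u) du / ∫_{0}^{∞} u^2·e^(-2·u) du.
An antiderivative of u^2·e^(-2·u) is -(2·u^2 + 2·u + 1)·e^(-2·u)/4; evaluating from 0 to 3.0 gives 1/4 - 25·e^(-6)/4, while the full integral is 1/4.
The result is P = 0.9380.

P ≈ 0.938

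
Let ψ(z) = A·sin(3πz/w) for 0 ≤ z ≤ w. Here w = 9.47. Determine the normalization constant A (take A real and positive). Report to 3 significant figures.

We need A² ∫|f|² dz = 1, taking the integral from 0 to w.
With ∫₀^w sin²(nπz/w) dz = w/2, carrying out the integral gives A² · w/2.
Hence A² = 1/[w/2].
Substituting w = 9.47 gives A² = 0.2112, so A = 0.4596.

A ≈ 0.460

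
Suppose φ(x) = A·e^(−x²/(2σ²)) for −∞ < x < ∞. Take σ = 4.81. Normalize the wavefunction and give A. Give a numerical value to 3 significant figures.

A ≈ 0.342

The normalization condition is ∫|φ|² dx = 1 from −∞ to ∞.
With ∫_{−∞}^{∞} x^(2m) e^(−αx²) dx = (2m−1)!!·√π / (2^m α^(m+1/2)), carrying out the integral gives A² · √(π)·σ.
So A² = (√(π)·σ)^(−1).
With σ = 4.81: A² = 0.1173 and A = 0.3425.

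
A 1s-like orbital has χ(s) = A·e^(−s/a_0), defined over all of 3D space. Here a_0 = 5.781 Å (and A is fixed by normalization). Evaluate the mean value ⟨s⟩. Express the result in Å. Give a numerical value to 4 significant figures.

⟨s⟩ ≈ 8.672 Å

The expectation value is the |χ|²-weighted average of s: ∫ s|χ|² 4πs² ds.
With ∫₀^∞ s^3 e^(−αs) ds = 3!/α^4, evaluating both integrals, ⟨s⟩ = 3·a_0/2.
With a_0 = 5.781, ⟨s⟩ = 8.6715.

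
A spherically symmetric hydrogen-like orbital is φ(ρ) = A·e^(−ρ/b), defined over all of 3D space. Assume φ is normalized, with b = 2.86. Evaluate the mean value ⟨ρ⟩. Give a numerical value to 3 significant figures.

⟨ρ⟩ = ∫ ρ |φ|² 4πρ² dρ over the full domain.
Recall ∫₀^∞ ρ^m e^(−ρ/β) dρ = m!·β^(m+1), since the A² factors cancel between numerator and denominator, ⟨ρ⟩ = 3·b/2.
Putting b = 2.86 gives 4.290.

⟨ρ⟩ ≈ 4.29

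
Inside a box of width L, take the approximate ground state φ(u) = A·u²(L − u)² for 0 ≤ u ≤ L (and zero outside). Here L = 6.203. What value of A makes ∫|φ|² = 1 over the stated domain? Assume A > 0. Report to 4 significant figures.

A ≈ 0.006807

Normalization requires ∫|φ|² du = 1, integrated from 0 to L.
With φ = A·u²(L − u)², the integral evaluates to A²·[L^9/630].
Hence A² = 1/[L^9/630].
Substituting L = 6.203 gives A² = 0.000046337, so A = 0.0068071.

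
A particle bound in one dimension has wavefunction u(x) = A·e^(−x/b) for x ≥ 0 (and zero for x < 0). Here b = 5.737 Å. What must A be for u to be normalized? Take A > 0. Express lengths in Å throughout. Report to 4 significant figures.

A ≈ 0.5904 Å^(-1/2)

We need A² ∫|f|² dx = 1, taking the integral from 0 to ∞.
The integral (without the A² prefactor) comes out to b/2.
Hence A² = 1/[b/2].
Plugging in b = 5.737 yields A = 0.59044.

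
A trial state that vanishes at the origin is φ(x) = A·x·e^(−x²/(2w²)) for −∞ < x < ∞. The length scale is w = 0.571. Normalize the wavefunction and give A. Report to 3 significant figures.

Require ∫ |φ|² dx = 1 over the whole domain.
With ∫_{−∞}^{∞} x^(2m) e^(−αx²) dx = (2m−1)!!·√π / (2^m α^(m+1/2)), the integral (without the A² prefactor) comes out to √(π)·w^3/2.
With w = 0.571: A² = 6.061 and A = 2.462.

A ≈ 2.46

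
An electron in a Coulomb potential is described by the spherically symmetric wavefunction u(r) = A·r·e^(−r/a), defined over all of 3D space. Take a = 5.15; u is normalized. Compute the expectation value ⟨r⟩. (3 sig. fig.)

⟨r⟩ ≈ 12.9

The expectation value is the |u|²-weighted average of r: ∫ r|u|² 4πr² dr.
With ∫₀^∞ r^5 e^(−αr) dr = 5!/α^6, evaluating both integrals, ⟨r⟩ = 5·a/2.
With a = 5.15, ⟨r⟩ = 12.88.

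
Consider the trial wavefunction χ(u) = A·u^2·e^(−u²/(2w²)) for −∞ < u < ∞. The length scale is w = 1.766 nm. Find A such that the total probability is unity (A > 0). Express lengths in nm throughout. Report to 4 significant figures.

Require ∫ |χ|² du = 1 over the whole domain.
Carrying out the integral gives A² · 3·√(π)·w^5/4.
So A² = (3·√(π)·w^5/4)^(−1).
With w = 1.766: A² = 0.043794 and A = 0.20927.

A ≈ 0.2093 nm^(-5/2)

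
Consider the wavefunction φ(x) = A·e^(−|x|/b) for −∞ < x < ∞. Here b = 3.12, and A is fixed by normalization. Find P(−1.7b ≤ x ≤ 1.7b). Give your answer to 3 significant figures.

P ≈ 0.967

P = ∫_{−1.7b}^{1.7b} |φ(x)|² dx.
With A² fixed by ∫|φ|² = 1, i.e. A² = (b)^(−1), substitute and integrate.
By symmetry take twice the x ≥ 0 contribution in numerator and denominator; the 2's cancel. Substituting u = x/b, A² and the length scale cancel in the ratio: P = ∫_{0}^{1.7} e^(-2·u) du / ∫_{0}^{∞} e^(-2·u) du.
Using ∫ e^(-2·u) du = -e^(-2·u)/2, the numerator is 1/2 - e^(-17/5)/2 and the denominator is 1/2.
This works out to P = 0.9666.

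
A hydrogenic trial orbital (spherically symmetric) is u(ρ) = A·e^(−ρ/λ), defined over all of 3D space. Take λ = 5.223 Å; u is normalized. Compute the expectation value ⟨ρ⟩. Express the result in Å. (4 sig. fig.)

⟨ρ⟩ ≈ 7.835 Å

The expectation value is the |u|²-weighted average of ρ: ∫ ρ|u|² 4πρ² dρ.
Recall ∫₀^∞ ρ^m e^(−ρ/β) dρ = m!·β^(m+1), evaluating both integrals, ⟨ρ⟩ = 3·λ/2.
Putting λ = 5.223 gives 7.8345.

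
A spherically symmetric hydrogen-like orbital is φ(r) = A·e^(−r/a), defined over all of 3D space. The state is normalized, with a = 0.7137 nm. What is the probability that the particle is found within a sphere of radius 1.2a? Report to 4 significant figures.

P = ∫ |φ|² 4πr² dr over r ≤ 1.2a.
Normalization gives A² = 1/(π·a^3).
In terms of u = r/a (A², 4π and the length scale all cancel between numerator and denominator), P = [∫_{0}^{1.2} u^2·e^(-2·u) du] / [∫_{0}^{∞} u^2·e^(-2·u) du].
With ∫ u^2·e^(-2·u) du = -(2·u^2 + 2·u + 1)·e^(-2·u)/4 + C, the region integral is 1/4 - 157·e^(-12/5)/100 and the full one is 1/4.
This evaluates to P = 0.43029.

P ≈ 0.4303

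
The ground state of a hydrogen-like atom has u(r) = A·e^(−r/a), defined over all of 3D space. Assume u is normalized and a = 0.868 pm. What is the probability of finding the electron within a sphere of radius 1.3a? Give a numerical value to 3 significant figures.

P ≈ 0.482

Integrate the radial probability density 4πr²|u|² over r ≤ 1.3a.
The full normalization integral is A²·[π·a^3] = 1, fixing A².
Substituting t = r/a, A², 4π and the length scale all cancel in the ratio: P = ∫_{0}^{1.3} t^2·e^(-2·t) dt / ∫_{0}^{∞} t^2·e^(-2·t) dt.
With ∫ t^2·e^(-2·t) dt = -(2·t^2 + 2·t + 1)·e^(-2·t)/4 + C, the region integral is 1/4 - 349·e^(-13/5)/200 and the full one is 1/4.
The region integral divided by the full integral gives P = 0.4816.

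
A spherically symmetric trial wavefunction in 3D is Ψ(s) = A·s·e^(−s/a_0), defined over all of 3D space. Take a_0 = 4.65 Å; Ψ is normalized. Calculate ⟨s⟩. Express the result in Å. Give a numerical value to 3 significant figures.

⟨s⟩ ≈ 11.6 Å

The expectation value is the |Ψ|²-weighted average of s: ∫ s|Ψ|² 4πs² ds.
Recall ∫₀^∞ s^m e^(−s/β) ds = m!·β^(m+1), the ratio of the moment integral to the normalization integral gives ⟨s⟩ = 5·a_0/2.
With a_0 = 4.65, ⟨s⟩ = 11.63.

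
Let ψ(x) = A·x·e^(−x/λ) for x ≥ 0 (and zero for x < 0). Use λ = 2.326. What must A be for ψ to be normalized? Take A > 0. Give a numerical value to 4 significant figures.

A ≈ 0.5638

Require ∫ |ψ|² dx = 1 over the whole domain.
With ∫₀^∞ x^2 e^(−αx) dx = 2!/α^3, carrying out the integral gives A² · λ^3/4.
Setting this equal to 1 gives A² = 1/(λ^3/4).
Substituting λ = 2.326 gives A² = 0.31786, so A = 0.56379.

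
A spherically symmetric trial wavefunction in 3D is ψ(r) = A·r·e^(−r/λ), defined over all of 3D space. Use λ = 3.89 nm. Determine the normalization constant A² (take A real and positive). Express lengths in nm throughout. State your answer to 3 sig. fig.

A^2 ≈ 0.000119 nm^(-5)

Normalization requires ∫|ψ|² 4πr² dr = 1, integrated from 0 to ∞.
In 3D with spherical symmetry the volume element is 4πr² dr.
The integral (without the A² prefactor) comes out to 3·π·λ^5.
Hence A² = 1/[3·π·λ^5].
With λ = 3.89: A² = 0.0001191 and A = 0.01091.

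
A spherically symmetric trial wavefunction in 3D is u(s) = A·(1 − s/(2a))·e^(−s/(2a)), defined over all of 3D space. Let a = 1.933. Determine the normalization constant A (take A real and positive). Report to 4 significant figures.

The normalization condition is ∫|u|² 4πs² ds = 1 from 0 to ∞.
The angular integral contributes 4π, leaving ∫₀^∞ s²|u|² ds.
∫|u|² 4πs² ds = A²·(8·π·a^3).
Hence A² = 1/[8·π·a^3].
Substituting a = 1.933 gives A² = 0.0055089, so A = 0.074222.

A ≈ 0.07422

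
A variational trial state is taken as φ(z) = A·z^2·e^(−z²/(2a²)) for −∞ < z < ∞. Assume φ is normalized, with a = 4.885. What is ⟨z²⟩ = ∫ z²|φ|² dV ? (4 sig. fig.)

By definition ⟨z²⟩ = ∫ z^2 |φ(z)|² dz.
Evaluating both integrals, ⟨z²⟩ = 5·a^2/2.
Putting a = 4.885 gives 59.658.

⟨z^2⟩ ≈ 59.66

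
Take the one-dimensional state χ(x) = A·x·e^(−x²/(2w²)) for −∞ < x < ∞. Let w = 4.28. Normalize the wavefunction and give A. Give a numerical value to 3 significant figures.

We need A² ∫|f|² dx = 1, taking the integral from −∞ to ∞.
∫|χ|² dx = A²·(√(π)·w^3/2).
Hence A² = 1/[√(π)·w^3/2].
Plugging in w = 4.28 yields A = 0.1200.

A ≈ 0.120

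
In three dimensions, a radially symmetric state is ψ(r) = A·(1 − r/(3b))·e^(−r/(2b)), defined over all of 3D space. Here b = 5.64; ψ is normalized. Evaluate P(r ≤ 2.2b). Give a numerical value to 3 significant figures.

P ≈ 0.338

P = ∫ |ψ|² 4πr² dr over r ≤ 2.2b.
Normalization gives A² = 1/(8·π·b^3/3).
In terms of u = r/b (A², 4π and the length scale all cancel between numerator and denominator), P = [∫_{0}^{2.2} u^2·(1 - u/3)^2·e^(-u) du] / [∫_{0}^{∞} u^2·(1 - u/3)^2·e^(-u) du].
With ∫ u^2·(1 - u/3)^2·e^(-u) du = (-u^4 + 2·u^3 - 3·u^2 - 6·u - 6)·e^(-u)/9 + C, the region integral is ≈ 0.22531 and the full one is 2/3.
Taking the ratio yields P = 0.3380.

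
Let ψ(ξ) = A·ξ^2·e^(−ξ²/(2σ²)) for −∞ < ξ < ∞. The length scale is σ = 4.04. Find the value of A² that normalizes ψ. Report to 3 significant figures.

Normalization requires ∫|ψ|² dξ = 1, integrated from −∞ to ∞.
Carrying out the integral gives A² · 3·√(π)·σ^5/4.
So A² = (3·√(π)·σ^5/4)^(−1).
Substituting σ = 4.04 gives A² = 0.0006990, so A = 0.02644.

A^2 ≈ 0.000699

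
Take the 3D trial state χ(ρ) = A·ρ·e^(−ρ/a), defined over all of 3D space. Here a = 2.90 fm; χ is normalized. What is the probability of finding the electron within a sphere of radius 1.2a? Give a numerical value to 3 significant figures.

P = ∫ |χ|² 4πρ² dρ over ρ ≤ 1.2a.
The full normalization integral is A²·[3·π·a^5] = 1, fixing A².
Substituting u = ρ/a, A², 4π and the length scale all cancel in the ratio: P = ∫_{0}^{1.2} u^4·e^(-2·u) du / ∫_{0}^{∞} u^4·e^(-2·u) du.
Using ∫ u^4·e^(-2·u) du = -(u^4/2 + u^3 + 3·u^2/2 + 3·u/2 + 3/4)·e^(-2·u), the numerator is ≈ 0.071901 and the denominator is 3/4.
This evaluates to P = 0.09587.

P ≈ 0.0959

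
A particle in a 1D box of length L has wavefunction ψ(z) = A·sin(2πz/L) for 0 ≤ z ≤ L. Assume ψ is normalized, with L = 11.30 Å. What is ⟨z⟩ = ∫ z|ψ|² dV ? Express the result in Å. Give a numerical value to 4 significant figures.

⟨z⟩ = ∫ z |ψ|² dz over the full domain.
Since the A² factors cancel between numerator and denominator, ⟨z⟩ = L/2.
Putting L = 11.30 gives 5.6500.

⟨z⟩ ≈ 5.650 Å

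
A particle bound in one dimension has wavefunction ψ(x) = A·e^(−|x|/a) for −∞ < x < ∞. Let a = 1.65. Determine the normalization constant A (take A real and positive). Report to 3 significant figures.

Normalization requires ∫|ψ|² dx = 1, integrated from −∞ to ∞.
Using ∫₀^∞ xⁿ e^(−αx) dx = n!/αⁿ⁺¹, with ψ = A·e^(−|x|/a), the integral evaluates to A²·[a].
Setting this equal to 1 gives A² = 1/(a).
With a = 1.65: A² = 0.6061 and A = 0.7785.

A ≈ 0.778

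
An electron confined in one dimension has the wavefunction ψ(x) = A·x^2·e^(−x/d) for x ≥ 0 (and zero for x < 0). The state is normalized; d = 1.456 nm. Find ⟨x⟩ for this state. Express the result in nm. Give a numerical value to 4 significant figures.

By definition ⟨x⟩ = ∫ x |ψ(x)|² dx.
Recall ∫₀^∞ x^m e^(−x/β) dx = m!·β^(m+1), the ratio of the moment integral to the normalization integral gives ⟨x⟩ = 5·d/2.
Putting d = 1.456 gives 3.6400.

⟨x⟩ ≈ 3.640 nm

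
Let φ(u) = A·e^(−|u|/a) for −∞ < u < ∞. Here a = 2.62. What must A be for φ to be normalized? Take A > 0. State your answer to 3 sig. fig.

Normalization requires ∫|φ|² du = 1, integrated from −∞ to ∞.
Using ∫₀^∞ uⁿ e^(−αu) du = n!/αⁿ⁺¹, the integral (without the A² prefactor) comes out to a.
Setting this equal to 1 gives A² = 1/(a).
Substituting a = 2.62 gives A² = 0.3817, so A = 0.6178.

A ≈ 0.618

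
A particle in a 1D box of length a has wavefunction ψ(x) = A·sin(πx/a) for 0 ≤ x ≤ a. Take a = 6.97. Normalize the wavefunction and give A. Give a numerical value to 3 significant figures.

A ≈ 0.536

The normalization condition is ∫|ψ|² dx = 1 from 0 to a.
With ∫₀^a sin²(nπx/a) dx = a/2, ∫|ψ|² dx = A²·(a/2).
With a = 6.97: A² = 0.2869 and A = 0.5357.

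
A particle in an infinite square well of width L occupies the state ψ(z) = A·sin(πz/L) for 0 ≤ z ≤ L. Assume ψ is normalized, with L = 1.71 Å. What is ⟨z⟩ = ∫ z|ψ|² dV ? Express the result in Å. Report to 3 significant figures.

By definition ⟨z⟩ = ∫ z |ψ(z)|² dz.
With ∫₀^L sin²(nπz/L) dz = L/2, since the A² factors cancel between numerator and denominator, ⟨z⟩ = L/2.
With L = 1.71, ⟨z⟩ = 0.8550.

⟨z⟩ ≈ 0.855 Å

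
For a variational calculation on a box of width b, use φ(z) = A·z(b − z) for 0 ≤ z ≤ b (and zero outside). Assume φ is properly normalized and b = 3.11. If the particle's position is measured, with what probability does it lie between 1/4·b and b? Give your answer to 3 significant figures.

P ≈ 0.896

|φ|² is the probability density, so P = ∫_{1/4·b}^{b} |φ|² dz.
With A² fixed by ∫|φ|² = 1, i.e. A² = (b^5/30)^(−1), substitute and integrate.
Substituting u = z/b, A² and the length scale cancel in the ratio: P = ∫_{1/4}^{1} u^2·(1 - u)^2 du / ∫_{0}^{1} u^2·(1 - u)^2 du.
An antiderivative of u^2·(1 - u)^2 is u^3·(6·u^2 - 15·u + 10)/30; evaluating from 1/4 to 1 gives 153/5120, while the full integral is 1/30.
This works out to P = 459/512.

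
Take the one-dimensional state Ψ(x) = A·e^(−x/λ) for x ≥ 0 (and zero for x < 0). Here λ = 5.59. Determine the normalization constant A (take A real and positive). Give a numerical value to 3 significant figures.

A ≈ 0.598

We need A² ∫|f|² dx = 1, taking the integral from 0 to ∞.
Carrying out the integral gives A² · λ/2.
So A² = (λ/2)^(−1).
With λ = 5.59: A² = 0.3578 and A = 0.5981.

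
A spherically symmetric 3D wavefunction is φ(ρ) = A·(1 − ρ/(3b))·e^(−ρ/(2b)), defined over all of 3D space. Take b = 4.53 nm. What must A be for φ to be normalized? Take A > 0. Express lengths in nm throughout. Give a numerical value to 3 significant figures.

A ≈ 0.0358 nm^(-3/2)

Normalization requires ∫|φ|² 4πρ² dρ = 1, integrated from 0 to ∞.
The integral (without the A² prefactor) comes out to 8·π·b^3/3.
Hence A² = 1/[8·π·b^3/3].
Substituting b = 4.53 gives A² = 0.001284, so A = 0.03583.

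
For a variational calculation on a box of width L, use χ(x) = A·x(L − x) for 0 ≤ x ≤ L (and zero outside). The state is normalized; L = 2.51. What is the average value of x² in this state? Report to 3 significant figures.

⟨x^2⟩ ≈ 1.80

By definition ⟨x²⟩ = ∫ x^2 |χ(x)|² dx.
Expanding the polynomial and integrating term by term, since the A² factors cancel between numerator and denominator, ⟨x²⟩ = 2·L^2/7.
With L = 2.51, ⟨x^2⟩ = 1.800.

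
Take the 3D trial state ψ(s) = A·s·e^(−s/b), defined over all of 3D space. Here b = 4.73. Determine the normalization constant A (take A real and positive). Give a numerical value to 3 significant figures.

A ≈ 0.00669

The normalization condition is ∫|ψ|² 4πs² ds = 1 from 0 to ∞.
The angular integral contributes 4π, leaving ∫₀^∞ s²|ψ|² ds.
With ∫₀^∞ s^4 e^(−αs) ds = 4!/α^5, ∫|ψ|² 4πs² ds = A²·(3·π·b^5).
So A² = (3·π·b^5)^(−1).
Substituting b = 4.73 gives A² = 0.00004481, so A = 0.006694.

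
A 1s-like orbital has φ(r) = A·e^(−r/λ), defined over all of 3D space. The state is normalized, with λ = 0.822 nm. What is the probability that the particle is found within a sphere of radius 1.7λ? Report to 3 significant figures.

With dV = 4πr²dr, the probability is ∫|φ|² dV over r ≤ 1.7λ.
The full normalization integral is A²·[π·λ^3] = 1, fixing A².
In terms of u = r/λ (A², 4π and the length scale all cancel between numerator and denominator), P = [∫_{0}^{1.7} u^2·e^(-2·u) du] / [∫_{0}^{∞} u^2·e^(-2·u) du].
With ∫ u^2·e^(-2·u) du = -(2·u^2 + 2·u + 1)·e^(-2·u)/4 + C, the region integral is 1/4 - 509·e^(-17/5)/200 and the full one is 1/4.
This evaluates to P = 0.6603.

P ≈ 0.660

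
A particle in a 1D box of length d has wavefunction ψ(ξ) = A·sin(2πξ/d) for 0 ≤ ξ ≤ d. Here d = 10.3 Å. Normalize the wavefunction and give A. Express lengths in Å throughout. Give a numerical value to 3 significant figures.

Require ∫ |ψ|² dξ = 1 over the whole domain.
With ∫₀^d sin²(nπξ/d) dξ = d/2, ∫|ψ|² dξ = A²·(d/2).
Hence A² = 1/[d/2].
Plugging in d = 10.3 yields A = 0.4407.

A ≈ 0.441 Å^(-1/2)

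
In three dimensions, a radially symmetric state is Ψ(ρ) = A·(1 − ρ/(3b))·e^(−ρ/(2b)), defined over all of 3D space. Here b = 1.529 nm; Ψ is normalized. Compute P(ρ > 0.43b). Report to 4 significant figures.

With dV = 4πρ²dρ, the probability is ∫|Ψ|² dV over ρ > 0.43b.
A² is fixed by ∫₀^∞ 4πρ²|Ψ|² dρ = 1, i.e. A² = (8·π·b^3/3)^(−1).
Substituting u = ρ/b, A², 4π and the length scale all cancel in the ratio: P = ∫_{0.43}^{∞} u^2·(1 - u/3)^2·e^(-u) du / ∫_{0}^{∞} u^2·(1 - u/3)^2·e^(-u) du.
Using ∫ u^2·(1 - u/3)^2·e^(-u) du = (-u^4 + 2·u^3 - 3·u^2 - 6·u - 6)·e^(-u)/9, the numerator is ≈ 0.651223 and the denominator is 2/3.
The region integral divided by the full integral gives P = 0.97683.

P ≈ 0.9768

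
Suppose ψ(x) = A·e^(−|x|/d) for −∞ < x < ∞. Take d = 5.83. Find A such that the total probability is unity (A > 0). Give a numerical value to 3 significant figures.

A ≈ 0.414

Require ∫ |ψ|² dx = 1 over the whole domain.
∫|ψ|² dx = A²·(d).
Setting this equal to 1 gives A² = 1/(d).
Substituting d = 5.83 gives A² = 0.1715, so A = 0.4142.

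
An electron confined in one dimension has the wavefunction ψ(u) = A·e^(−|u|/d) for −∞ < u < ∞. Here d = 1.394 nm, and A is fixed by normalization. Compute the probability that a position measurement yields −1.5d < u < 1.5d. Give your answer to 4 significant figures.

P ≈ 0.9502

The probability is P = ∫ |ψ|² du over [−1.5d, 1.5d].
With A² fixed by ∫|ψ|² = 1, i.e. A² = (d)^(−1), substitute and integrate.
By symmetry take twice the u ≥ 0 contribution in numerator and denominator; the 2's cancel. In terms of t = u/d (A² and the length scale cancel between numerator and denominator), P = [∫_{0}^{1.5} e^(-2·t) dt] / [∫_{0}^{∞} e^(-2·t) dt].
An antiderivative of e^(-2·t) is -e^(-2·t)/2; evaluating from 0 to 1.5 gives 1/2 - e^(-3)/2, while the full integral is 1/2.
Evaluating gives P = 0.95021.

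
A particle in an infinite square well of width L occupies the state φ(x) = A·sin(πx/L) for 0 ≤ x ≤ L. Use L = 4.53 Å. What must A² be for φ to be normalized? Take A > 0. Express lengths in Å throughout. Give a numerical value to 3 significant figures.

Require ∫ |φ|² dx = 1 over the whole domain.
With ∫₀^L sin²(nπx/L) dx = L/2, carrying out the integral gives A² · L/2.
Hence A² = 1/[L/2].
With L = 4.53: A² = 0.4415 and A = 0.6645.

A^2 ≈ 0.442 Å^(-1)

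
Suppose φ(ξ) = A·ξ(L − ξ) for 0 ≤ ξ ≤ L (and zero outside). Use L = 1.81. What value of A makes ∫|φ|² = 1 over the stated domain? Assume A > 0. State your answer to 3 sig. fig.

A ≈ 1.24

We need A² ∫|f|² dξ = 1, taking the integral from 0 to L.
Expanding the polynomial and integrating term by term, with φ = A·ξ(L − ξ), the integral evaluates to A²·[L^5/30].
So A² = (L^5/30)^(−1).
With L = 1.81: A² = 1.544 and A = 1.243.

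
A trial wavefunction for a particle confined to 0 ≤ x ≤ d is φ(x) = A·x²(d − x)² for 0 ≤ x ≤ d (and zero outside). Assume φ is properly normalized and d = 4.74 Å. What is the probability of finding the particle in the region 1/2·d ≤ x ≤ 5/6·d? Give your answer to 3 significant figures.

|φ|² is the probability density, so P = ∫_{1/2·d}^{5/6·d} |φ|² dx.
With A² fixed by ∫|φ|² = 1, i.e. A² = (d^9/630)^(−1), substitute and integrate.
Substituting u = x/d, A² and the length scale cancel in the ratio: P = ∫_{1/2}^{5/6} u^4·(1 - u)^4 du / ∫_{0}^{1} u^4·(1 - u)^4 du.
Using ∫ u^4·(1 - u)^4 du = u^5·(70·u^4 - 315·u^3 + 540·u^2 - 420·u + 126)/630, the numerator is ≈ 0.00077944 and the denominator is 1/630.
The result is P = 0.4910.

P ≈ 0.491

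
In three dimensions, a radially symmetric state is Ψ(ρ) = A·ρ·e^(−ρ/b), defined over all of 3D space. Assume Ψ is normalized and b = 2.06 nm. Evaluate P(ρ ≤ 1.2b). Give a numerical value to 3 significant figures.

P ≈ 0.0959

With dV = 4πρ²dρ, the probability is ∫|Ψ|² dV over ρ ≤ 1.2b.
Normalization gives A² = 1/(3·π·b^5).
Let u = ρ/b; then A², 4π and the length scale all cancel, so P = ∫_{0}^{1.2} u^4·e^(-2·u) du ÷ ∫_{0}^{∞} u^4·e^(-2·u) du.
An antiderivative of u^4·e^(-2·u) is -(u^4/2 + u^3 + 3·u^2/2 + 3·u/2 + 3/4)·e^(-2·u); evaluating from 0 to 1.2 gives ≈ 0.071901, while the full integral is 3/4.
The region integral divided by the full integral gives P = 0.09587.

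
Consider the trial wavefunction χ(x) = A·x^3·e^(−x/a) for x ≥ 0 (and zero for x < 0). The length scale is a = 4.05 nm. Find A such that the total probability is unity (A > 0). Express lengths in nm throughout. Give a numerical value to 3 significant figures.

A ≈ 0.00315 nm^(-7/2)

Normalization requires ∫|χ|² dx = 1, integrated from 0 to ∞.
With χ = A·x^3·e^(−x/a), the integral evaluates to A²·[45·a^7/8].
Hence A² = 1/[45·a^7/8].
With a = 4.05: A² = 0.000009947 and A = 0.003154.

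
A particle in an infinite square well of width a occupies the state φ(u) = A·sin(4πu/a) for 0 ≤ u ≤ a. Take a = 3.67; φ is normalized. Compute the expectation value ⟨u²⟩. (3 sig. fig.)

⟨u^2⟩ ≈ 4.45

⟨u²⟩ = ∫ u^2 |φ|² du over the full domain.
With ∫₀^a sin²(nπu/a) du = a/2, since the A² factors cancel between numerator and denominator, ⟨u²⟩ = -a^2/(32·π^2) + a^2/3.
Putting a = 3.67 gives 4.447.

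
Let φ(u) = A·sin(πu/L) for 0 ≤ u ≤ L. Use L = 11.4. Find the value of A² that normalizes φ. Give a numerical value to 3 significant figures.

A^2 ≈ 0.175

Normalization requires ∫|φ|² du = 1, integrated from 0 to L.
Carrying out the integral gives A² · L/2.
Hence A² = 1/[L/2].
Plugging in L = 11.4 yields A = 0.4189.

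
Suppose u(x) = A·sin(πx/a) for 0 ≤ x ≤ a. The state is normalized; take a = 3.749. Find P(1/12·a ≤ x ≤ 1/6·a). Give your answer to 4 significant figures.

|u|² is the probability density, so P = ∫_{1/12·a}^{1/6·a} |u|² dx.
The normalization integral ∫|u|²dx over the whole domain equals a/2·A², and A² cancels in the ratio.
Let t = x/a; then A² and the length scale cancel, so P = ∫_{1/12}^{1/6} sin(π·t)^2 dt ÷ ∫_{0}^{1} sin(π·t)^2 dt.
With ∫ sin(π·t)^2 dt = t/2 - sin(2·π·t)/(4·π) + C, the region integral is -√(3)/(8·π) + 1/(8·π) + 1/24 and the full one is 1/2.
Taking the ratio, P = (-3·√(3) + 3 + π)/(12·π).

P ≈ 0.02508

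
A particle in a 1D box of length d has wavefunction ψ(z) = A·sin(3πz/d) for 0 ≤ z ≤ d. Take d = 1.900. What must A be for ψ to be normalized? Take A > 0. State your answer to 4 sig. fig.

Require ∫ |ψ|² dz = 1 over the whole domain.
Using sin²θ = (1 − cos 2θ)/2, ∫|ψ|² dz = A²·(d/2).
So A² = (d/2)^(−1).
Substituting d = 1.900 gives A² = 1.0526, so A = 1.0260.

A ≈ 1.026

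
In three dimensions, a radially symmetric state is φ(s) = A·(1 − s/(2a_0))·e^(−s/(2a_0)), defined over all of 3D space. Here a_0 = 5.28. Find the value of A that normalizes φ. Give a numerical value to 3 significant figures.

Normalization requires ∫|φ|² 4πs² ds = 1, integrated from 0 to ∞.
Using ∫₀^∞ sⁿ e^(−αs) ds = n!/αⁿ⁺¹, carrying out the integral gives A² · 8·π·a_0^3.
Hence A² = 1/[8·π·a_0^3].
Plugging in a_0 = 5.28 yields A = 0.01644.

A ≈ 0.0164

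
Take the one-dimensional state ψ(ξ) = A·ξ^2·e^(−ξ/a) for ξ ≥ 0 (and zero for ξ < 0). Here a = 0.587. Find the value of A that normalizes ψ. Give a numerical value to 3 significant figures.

We need A² ∫|f|² dξ = 1, taking the integral from 0 to ∞.
With ∫₀^∞ ξ^4 e^(−αξ) dξ = 4!/α^5, ∫|ψ|² dξ = A²·(3·a^5/4).
Hence A² = 1/[3·a^5/4].
Plugging in a = 0.587 yields A = 4.374.

A ≈ 4.37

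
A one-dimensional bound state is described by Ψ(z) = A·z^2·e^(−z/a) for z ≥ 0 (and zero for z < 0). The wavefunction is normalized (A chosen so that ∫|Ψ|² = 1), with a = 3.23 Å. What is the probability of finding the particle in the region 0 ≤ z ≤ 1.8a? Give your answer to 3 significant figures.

P ≈ 0.294

P = ∫_{0}^{1.8a} |Ψ(z)|² dz.
The normalization integral ∫|Ψ|²dz over the whole domain equals 3·a^5/4·A², and A² cancels in the ratio.
Let u = z/a; then A² and the length scale cancel, so P = ∫_{0}^{1.8} u^4·e^(-2·u) du ÷ ∫_{0}^{∞} u^4·e^(-2·u) du.
Using ∫ u^4·e^(-2·u) du = -(u^4/2 + u^3 + 3·u^2/2 + 3·u/2 + 3/4)·e^(-2·u), the numerator is ≈ 0.22017 and the denominator is 3/4.
This works out to P = 0.2936.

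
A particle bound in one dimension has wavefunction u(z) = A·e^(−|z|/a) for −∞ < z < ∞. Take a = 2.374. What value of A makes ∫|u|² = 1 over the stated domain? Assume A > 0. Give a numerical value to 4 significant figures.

The normalization condition is ∫|u|² dz = 1 from −∞ to ∞.
∫|u|² dz = A²·(a).
Substituting a = 2.374 gives A² = 0.42123, so A = 0.64902.

A ≈ 0.6490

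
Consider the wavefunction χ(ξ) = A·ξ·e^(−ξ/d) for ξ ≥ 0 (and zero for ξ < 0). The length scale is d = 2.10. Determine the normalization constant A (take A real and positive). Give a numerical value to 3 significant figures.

A ≈ 0.657

Normalization requires ∫|χ|² dξ = 1, integrated from 0 to ∞.
Using ∫₀^∞ ξⁿ e^(−αξ) dξ = n!/αⁿ⁺¹, carrying out the integral gives A² · d^3/4.
Hence A² = 1/[d^3/4].
With d = 2.10: A² = 0.4319 and A = 0.6572.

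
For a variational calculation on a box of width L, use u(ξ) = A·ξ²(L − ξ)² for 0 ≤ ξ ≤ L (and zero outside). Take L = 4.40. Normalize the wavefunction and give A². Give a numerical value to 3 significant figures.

A^2 ≈ 0.00102

The normalization condition is ∫|u|² dξ = 1 from 0 to L.
Expanding the polynomial and integrating term by term, with u = A·ξ²(L − ξ)², the integral evaluates to A²·[L^9/630].
With L = 4.40: A² = 0.001019 and A = 0.03193.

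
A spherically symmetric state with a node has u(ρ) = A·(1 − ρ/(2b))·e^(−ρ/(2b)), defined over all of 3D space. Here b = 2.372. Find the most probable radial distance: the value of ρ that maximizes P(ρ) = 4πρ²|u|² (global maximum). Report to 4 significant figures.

The maximum of P(ρ) = 4πρ²|u|² occurs where its derivative vanishes.
This gives ρ = b·(√(5) + 3).
With b = 2.372, the most probable radial distance is 12.420.

ρ ≈ 12.42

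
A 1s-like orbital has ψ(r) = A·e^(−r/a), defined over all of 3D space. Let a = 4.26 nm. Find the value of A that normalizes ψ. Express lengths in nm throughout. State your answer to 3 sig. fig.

A ≈ 0.0642 nm^(-3/2)

We need A² ∫|f|² 4πr² dr = 1, taking the integral from 0 to ∞.
(Spherical symmetry: dV = 4πr² dr.)
The integral (without the A² prefactor) comes out to π·a^3.
So A² = (π·a^3)^(−1).
Plugging in a = 4.26 yields A = 0.06417.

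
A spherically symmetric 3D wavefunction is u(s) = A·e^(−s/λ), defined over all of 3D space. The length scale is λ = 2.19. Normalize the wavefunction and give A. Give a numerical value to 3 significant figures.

Normalization requires ∫|u|² 4πs² ds = 1, integrated from 0 to ∞.
In 3D with spherical symmetry the volume element is 4πs² ds.
Recall ∫₀^∞ s^m e^(−s/β) ds = m!·β^(m+1), carrying out the integral gives A² · π·λ^3.
Plugging in λ = 2.19 yields A = 0.1741.

A ≈ 0.174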